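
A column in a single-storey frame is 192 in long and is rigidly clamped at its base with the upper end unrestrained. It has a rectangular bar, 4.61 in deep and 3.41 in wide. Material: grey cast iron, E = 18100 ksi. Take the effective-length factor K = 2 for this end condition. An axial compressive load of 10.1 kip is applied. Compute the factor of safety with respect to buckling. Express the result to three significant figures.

Buckling occurs about the weak axis: I_min = h·b³/12 with b = 3.41 in (the shorter side).
I_min = 4.61×3.41³/12 = 15.23 in⁴
Effective length L_e = K·L = 2 × 192 = 384.0 in
P_cr = π²EI / L_e² = π² × 18100×10³ × 15.23 / 384.0² = 1.845×10^4 lb
Factor of safety n = P_cr / P = 18.454 / 10.1 = 1.83

n ≈ 1.83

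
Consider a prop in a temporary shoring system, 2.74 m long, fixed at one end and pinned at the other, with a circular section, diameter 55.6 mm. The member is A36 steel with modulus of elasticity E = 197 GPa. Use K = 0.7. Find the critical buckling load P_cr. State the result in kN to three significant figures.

P_cr ≈ 248 kN

I = πd⁴/64 = π×55.6⁴/64 = 4.691×10^5 mm⁴
I = 4.691×10^5 mm⁴ = 4.691×10^-7 m⁴
Effective length L_e = K·L = 0.7 × 2.74 = 1.918 m
P_cr = π²EI / L_e² = π² × 197×10⁹ × 4.691×10^-7 / 1.918² = 2.479×10^5 N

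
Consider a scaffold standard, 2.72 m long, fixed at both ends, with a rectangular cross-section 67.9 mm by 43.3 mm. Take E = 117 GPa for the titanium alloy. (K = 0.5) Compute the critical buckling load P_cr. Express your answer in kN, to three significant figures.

Buckling occurs about the weak axis: I_min = h·b³/12 with b = 43.3 mm (the shorter side).
I_min = 67.9×43.3³/12 = 4.594×10^5 mm⁴
I = 4.594×10^5 mm⁴ = 4.594×10^-7 m⁴
Effective length L_e = K·L = 0.5 × 2.72 = 1.360 m
P_cr = π²EI / L_e² = π² × 117×10⁹ × 4.594×10^-7 / 1.360² = 2.868×10^5 N

P_cr ≈ 287 kN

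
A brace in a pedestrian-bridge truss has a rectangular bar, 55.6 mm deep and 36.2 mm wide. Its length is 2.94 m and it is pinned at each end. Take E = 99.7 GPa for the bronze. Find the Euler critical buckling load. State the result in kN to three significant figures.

P_cr ≈ 25.0 kN

Buckling occurs about the weak axis: I_min = h·b³/12 with b = 36.2 mm (the shorter side).
I_min = 55.6×36.2³/12 = 2.198×10^5 mm⁴
I = 2.198×10^5 mm⁴ = 2.198×10^-7 m⁴
Effective length L_e = K·L = 1 × 2.94 = 2.940 m
P_cr = π²EI / L_e² = π² × 99.7×10⁹ × 2.198×10^-7 / 2.940² = 2.502×10^4 N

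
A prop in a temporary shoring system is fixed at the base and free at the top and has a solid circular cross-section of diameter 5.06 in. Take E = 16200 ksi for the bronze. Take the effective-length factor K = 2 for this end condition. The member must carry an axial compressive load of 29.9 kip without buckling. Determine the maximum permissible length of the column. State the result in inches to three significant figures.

L_max ≈ 207 in

I = πd⁴/64 = π×5.06⁴/64 = 32.18 in⁴
At the buckling limit P_cr = P = 2.990×10^4 lb
From P_cr = π²EI/(K·L)²:  L = (1/K)·√(π²EI/P_cr) = (1/2)·√(π²×1.62×10^7×32.18/2.990×10^4)
L = 207 in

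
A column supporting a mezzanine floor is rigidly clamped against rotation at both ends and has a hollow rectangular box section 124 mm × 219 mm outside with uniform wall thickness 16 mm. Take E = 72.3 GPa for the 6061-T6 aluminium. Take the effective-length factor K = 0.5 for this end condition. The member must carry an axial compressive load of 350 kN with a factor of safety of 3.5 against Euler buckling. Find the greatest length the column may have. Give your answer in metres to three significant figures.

L_max ≈ 7.27 m

Inner dimensions: h_i = 219 − 2×16 = 187.0 mm, b_i = 124 − 2×16 = 92.00 mm
Weak-axis I_min = (h_o·b_o³ − h_i·b_i³)/12 with b_o = 124, b_i = 92.00 mm (shorter outer/inner sides).
I_min = (219×124³ − 187.0×92.00³)/12 = 2.266×10^7 mm⁴
I = 2.266×10^-5 m⁴
Required critical load P_cr = n·P = 3.5 × 350 = 1225 kN = 1.225×10^6 N
From P_cr = π²EI/(K·L)²:  L = (1/K)·√(π²EI/P_cr) = (1/0.5)·√(π²×7.23×10^10×2.266×10^-5/1.225×10^6)
L = 7.27 m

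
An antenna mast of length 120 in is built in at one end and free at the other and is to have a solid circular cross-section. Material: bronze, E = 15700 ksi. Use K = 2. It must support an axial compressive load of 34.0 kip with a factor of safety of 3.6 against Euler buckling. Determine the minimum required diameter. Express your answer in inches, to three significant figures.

d ≈ 5.52 in

Required P_cr = n·P = 3.6 × 34.0 = 122.4 kip
L_e = K·L = 2 × 120 = 240.0 in
Required I = P_cr·L_e²/(π²E) = 1.224×10^5 × 240.0² / (π² × 1.57×10^7) = 45.50 in⁴
Solid circle: I = πd⁴/64  ⇒  d = (64I/π)^(1/4) = (64×45.50/π)^(1/4) = 5.52 in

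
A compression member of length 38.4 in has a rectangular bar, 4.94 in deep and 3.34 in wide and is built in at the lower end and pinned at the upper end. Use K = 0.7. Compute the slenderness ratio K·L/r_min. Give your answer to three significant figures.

For a rectangle r_min = b/√12 = 3.34/√12 = 0.9642 in
L_e = K·L = 0.7 × 38.4 = 26.88 in
λ = L_e / r_min = 26.880 / 0.9642 = 27.9

λ ≈ 27.9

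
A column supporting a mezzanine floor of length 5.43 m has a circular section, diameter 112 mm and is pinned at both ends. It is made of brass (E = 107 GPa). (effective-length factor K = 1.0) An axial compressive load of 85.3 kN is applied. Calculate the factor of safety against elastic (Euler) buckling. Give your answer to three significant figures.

n ≈ 3.24

I = πd⁴/64 = π×112⁴/64 = 7.724×10^6 mm⁴
I = 7.724×10^6 mm⁴ = 7.724×10^-6 m⁴
Effective length L_e = K·L = 1 × 5.43 = 5.430 m
P_cr = π²EI / L_e² = π² × 107×10⁹ × 7.724×10^-6 / 5.430² = 2.766×10^5 N
Factor of safety n = P_cr / P = 276.65 / 85.3 = 3.24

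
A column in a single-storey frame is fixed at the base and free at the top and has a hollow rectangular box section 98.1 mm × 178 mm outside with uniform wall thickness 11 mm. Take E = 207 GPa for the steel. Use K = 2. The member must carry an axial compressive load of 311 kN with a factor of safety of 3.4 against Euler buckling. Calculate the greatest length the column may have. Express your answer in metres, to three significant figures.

Inner dimensions: h_i = 178 − 2×11 = 156.0 mm, b_i = 98.1 − 2×11 = 76.10 mm
Weak-axis I_min = (h_o·b_o³ − h_i·b_i³)/12 with b_o = 98.1, b_i = 76.10 mm (shorter outer/inner sides).
I_min = (178×98.1³ − 156.0×76.10³)/12 = 8.275×10^6 mm⁴
I = 8.275×10^-6 m⁴
Required critical load P_cr = n·P = 3.4 × 311 = 1057 kN = 1.057×10^6 N
From P_cr = π²EI/(K·L)²:  L = (1/K)·√(π²EI/P_cr) = (1/2)·√(π²×2.07×10^11×8.275×10^-6/1.057×10^6)
L = 2.00 m

L_max ≈ 2.00 m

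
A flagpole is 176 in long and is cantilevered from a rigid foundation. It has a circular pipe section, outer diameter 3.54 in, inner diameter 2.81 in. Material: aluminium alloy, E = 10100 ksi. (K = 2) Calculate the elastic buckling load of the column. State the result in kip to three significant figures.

d_o = 3.54 in, d_i = 2.81 in
I = π(d_o⁴ − d_i⁴)/64 = π(3.54⁴ − 2.810⁴)/64 = 4.648 in⁴
Effective length L_e = K·L = 2 × 176 = 352.0 in
P_cr = π²EI / L_e² = π² × 10100×10³ × 4.648 / 352.0² = 3.740×10^3 lb

P_cr ≈ 3.74 kip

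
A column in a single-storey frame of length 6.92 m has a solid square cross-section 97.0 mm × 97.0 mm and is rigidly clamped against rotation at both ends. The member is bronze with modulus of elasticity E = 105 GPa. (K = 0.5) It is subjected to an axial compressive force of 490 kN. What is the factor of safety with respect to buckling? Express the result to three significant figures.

n ≈ 1.30

I = a⁴/12 = 97.0⁴/12 = 7.377×10^6 mm⁴
I = 7.377×10^6 mm⁴ = 7.377×10^-6 m⁴
Effective length L_e = K·L = 0.5 × 6.92 = 3.460 m
P_cr = π²EI / L_e² = π² × 105×10⁹ × 7.377×10^-6 / 3.460² = 6.386×10^5 N
Factor of safety n = P_cr / P = 638.62 / 490 = 1.30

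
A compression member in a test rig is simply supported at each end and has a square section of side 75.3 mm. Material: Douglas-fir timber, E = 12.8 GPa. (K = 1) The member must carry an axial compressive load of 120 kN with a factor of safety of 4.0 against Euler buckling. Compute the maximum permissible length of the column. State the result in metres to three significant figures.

L_max ≈ 0.840 m

I = a⁴/12 = 75.3⁴/12 = 2.679×10^6 mm⁴
I = 2.679×10^-6 m⁴
Required critical load P_cr = n·P = 4.0 × 120 = 480.0 kN = 4.800×10^5 N
From P_cr = π²EI/(K·L)²:  L = (1/K)·√(π²EI/P_cr) = (1/1)·√(π²×1.28×10^10×2.679×10^-6/4.800×10^5)
L = 0.840 m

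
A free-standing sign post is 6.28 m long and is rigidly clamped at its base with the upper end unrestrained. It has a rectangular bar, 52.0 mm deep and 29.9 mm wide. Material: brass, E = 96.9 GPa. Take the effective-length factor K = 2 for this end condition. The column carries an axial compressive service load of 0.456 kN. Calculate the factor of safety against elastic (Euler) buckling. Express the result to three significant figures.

n ≈ 1.54

Buckling occurs about the weak axis: I_min = h·b³/12 with b = 29.9 mm (the shorter side).
I_min = 52.0×29.9³/12 = 1.158×10^5 mm⁴
I = 1.158×10^5 mm⁴ = 1.158×10^-7 m⁴
Effective length L_e = K·L = 2 × 6.28 = 12.56 m
P_cr = π²EI / L_e² = π² × 96.9×10⁹ × 1.158×10^-7 / 12.56² = 702.2 N
Factor of safety n = P_cr / P = 0.70223 / 0.456 = 1.54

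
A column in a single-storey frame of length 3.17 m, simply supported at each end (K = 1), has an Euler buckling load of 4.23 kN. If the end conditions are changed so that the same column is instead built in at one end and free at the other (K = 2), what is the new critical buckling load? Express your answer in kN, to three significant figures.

P_cr ≈ 1.06 kN

P_cr ∝ 1/K², so P_cr,new = P_cr,old × (K_old/K_new)² = 4.23 × (1/2)²
= 4.23 × 0.2500 = 1.06 kN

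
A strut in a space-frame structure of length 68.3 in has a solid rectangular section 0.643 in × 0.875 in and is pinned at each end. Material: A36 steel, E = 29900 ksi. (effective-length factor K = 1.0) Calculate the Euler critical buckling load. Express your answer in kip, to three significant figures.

Buckling occurs about the weak axis: I_min = h·b³/12 with b = 0.643 in (the shorter side).
I_min = 0.875×0.643³/12 = 1.938×10^-2 in⁴
Effective length L_e = K·L = 1 × 68.3 = 68.30 in
P_cr = π²EI / L_e² = π² × 29900×10³ × 1.938×10^-2 / 68.30² = 1.226×10^3 lb

P_cr ≈ 1.23 kip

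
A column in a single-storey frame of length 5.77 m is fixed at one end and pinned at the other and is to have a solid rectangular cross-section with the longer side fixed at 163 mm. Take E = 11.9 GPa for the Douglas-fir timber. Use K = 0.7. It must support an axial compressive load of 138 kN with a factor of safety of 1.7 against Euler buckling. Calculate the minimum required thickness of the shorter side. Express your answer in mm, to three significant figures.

b ≈ 134 mm

Required P_cr = n·P = 1.7 × 138 = 234.6 kN
L_e = K·L = 0.7 × 5.77 = 4.039 m
Required I = P_cr·L_e²/(π²E) = 2.346×10^5 × 4.039² / (π² × 1.19×10^10) = 3.259×10^-5 m⁴
I_req = 3.259×10^7 mm⁴
Rectangle, weak axis: I_min = h·b³/12 with h = 163 mm fixed  ⇒  b = (12I/h)^(1/3) = 134 mm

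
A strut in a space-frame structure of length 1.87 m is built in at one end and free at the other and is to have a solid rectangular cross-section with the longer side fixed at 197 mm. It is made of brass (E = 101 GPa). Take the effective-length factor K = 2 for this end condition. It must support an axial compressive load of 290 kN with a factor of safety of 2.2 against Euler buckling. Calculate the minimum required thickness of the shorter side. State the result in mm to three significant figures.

Required P_cr = n·P = 2.2 × 290 = 638.0 kN
L_e = K·L = 2 × 1.87 = 3.740 m
Required I = P_cr·L_e²/(π²E) = 6.380×10^5 × 3.740² / (π² × 1.01×10^11) = 8.952×10^-6 m⁴
I_req = 8.952×10^6 mm⁴
Rectangle, weak axis: I_min = h·b³/12 with h = 197 mm fixed  ⇒  b = (12I/h)^(1/3) = 81.7 mm

b ≈ 81.7 mm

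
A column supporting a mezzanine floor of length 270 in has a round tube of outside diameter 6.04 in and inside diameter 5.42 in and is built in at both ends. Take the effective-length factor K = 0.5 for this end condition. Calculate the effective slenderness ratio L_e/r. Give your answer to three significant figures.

λ ≈ 66.5

d_o = 6.04 in, d_i = 5.42 in
I = π(d_o⁴ − d_i⁴)/64 = π(6.04⁴ − 5.420⁴)/64 = 22.97 in⁴
A = 5.580 in²;  r_min = √(I/A) = √(22.97/5.580) = 2.029 in
L_e = K·L = 0.5 × 270 = 135.0 in
λ = L_e / r_min = 135.00 / 2.029 = 66.5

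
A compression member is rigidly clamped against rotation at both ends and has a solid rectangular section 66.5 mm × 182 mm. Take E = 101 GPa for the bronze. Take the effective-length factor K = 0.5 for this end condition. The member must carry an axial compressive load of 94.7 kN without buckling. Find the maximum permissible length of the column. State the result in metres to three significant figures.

L_max ≈ 13.7 m

Buckling occurs about the weak axis: I_min = h·b³/12 with b = 66.5 mm (the shorter side).
I_min = 182×66.5³/12 = 4.460×10^6 mm⁴
I = 4.460×10^-6 m⁴
At the buckling limit P_cr = P = 9.470×10^4 N
From P_cr = π²EI/(K·L)²:  L = (1/K)·√(π²EI/P_cr) = (1/0.5)·√(π²×1.01×10^11×4.460×10^-6/9.470×10^4)
L = 13.7 m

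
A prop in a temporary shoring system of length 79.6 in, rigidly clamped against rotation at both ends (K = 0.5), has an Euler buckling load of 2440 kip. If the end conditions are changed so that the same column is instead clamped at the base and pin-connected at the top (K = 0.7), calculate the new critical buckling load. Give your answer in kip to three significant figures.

P_cr ≈ 1240 kip

P_cr ∝ 1/K², so P_cr,new = P_cr,old × (K_old/K_new)² = 2440 × (0.5/0.7)²
= 2440 × 0.5102 = 1240 kip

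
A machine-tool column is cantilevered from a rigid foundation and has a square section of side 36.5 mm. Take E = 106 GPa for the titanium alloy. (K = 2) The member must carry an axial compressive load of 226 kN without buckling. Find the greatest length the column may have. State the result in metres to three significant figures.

I = a⁴/12 = 36.5⁴/12 = 1.479×10^5 mm⁴
I = 1.479×10^-7 m⁴
At the buckling limit P_cr = P = 2.260×10^5 N
From P_cr = π²EI/(K·L)²:  L = (1/K)·√(π²EI/P_cr) = (1/2)·√(π²×1.06×10^11×1.479×10^-7/2.260×10^5)
L = 0.414 m

L_max ≈ 0.414 m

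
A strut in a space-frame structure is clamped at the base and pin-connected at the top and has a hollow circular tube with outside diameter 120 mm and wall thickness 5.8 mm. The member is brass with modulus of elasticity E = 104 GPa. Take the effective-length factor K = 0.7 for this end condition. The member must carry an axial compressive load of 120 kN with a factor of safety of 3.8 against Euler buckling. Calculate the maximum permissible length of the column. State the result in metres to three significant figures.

Inner diameter d_i = 120 − 2×5.8 = 108.4 mm
I = π(d_o⁴ − d_i⁴)/64 = π(120⁴ − 108.4⁴)/64 = 3.401×10^6 mm⁴
I = 3.401×10^-6 m⁴
Required critical load P_cr = n·P = 3.8 × 120 = 456.0 kN = 4.560×10^5 N
From P_cr = π²EI/(K·L)²:  L = (1/K)·√(π²EI/P_cr) = (1/0.7)·√(π²×1.04×10^11×3.401×10^-6/4.560×10^5)
L = 3.95 m

L_max ≈ 3.95 m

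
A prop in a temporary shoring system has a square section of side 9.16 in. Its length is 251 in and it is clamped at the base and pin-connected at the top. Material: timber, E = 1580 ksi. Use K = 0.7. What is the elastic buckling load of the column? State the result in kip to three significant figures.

I = a⁴/12 = 9.16⁴/12 = 586.7 in⁴
Effective length L_e = K·L = 0.7 × 251 = 175.7 in
P_cr = π²EI / L_e² = π² × 1580×10³ × 586.7 / 175.7² = 2.964×10^5 lb

P_cr ≈ 296 kip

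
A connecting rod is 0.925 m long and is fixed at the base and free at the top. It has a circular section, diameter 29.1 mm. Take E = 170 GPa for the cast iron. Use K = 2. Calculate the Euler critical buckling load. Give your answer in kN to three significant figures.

I = πd⁴/64 = π×29.1⁴/64 = 3.520×10^4 mm⁴
I = 3.520×10^4 mm⁴ = 3.520×10^-8 m⁴
Effective length L_e = K·L = 2 × 0.925 = 1.850 m
P_cr = π²EI / L_e² = π² × 170×10⁹ × 3.520×10^-8 / 1.850² = 1.726×10^4 N

P_cr ≈ 17.3 kN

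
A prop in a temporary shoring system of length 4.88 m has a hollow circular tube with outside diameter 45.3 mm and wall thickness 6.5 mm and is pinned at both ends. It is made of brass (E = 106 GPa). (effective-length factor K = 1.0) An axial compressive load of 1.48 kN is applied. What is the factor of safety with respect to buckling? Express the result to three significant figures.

n ≈ 4.55

Inner diameter d_i = 45.3 − 2×6.5 = 32.30 mm
I = π(d_o⁴ − d_i⁴)/64 = π(45.3⁴ − 32.30⁴)/64 = 1.533×10^5 mm⁴
I = 1.533×10^5 mm⁴ = 1.533×10^-7 m⁴
Effective length L_e = K·L = 1 × 4.88 = 4.880 m
P_cr = π²EI / L_e² = π² × 106×10⁹ × 1.533×10^-7 / 4.880² = 6.734×10^3 N
Factor of safety n = P_cr / P = 6.7337 / 1.48 = 4.55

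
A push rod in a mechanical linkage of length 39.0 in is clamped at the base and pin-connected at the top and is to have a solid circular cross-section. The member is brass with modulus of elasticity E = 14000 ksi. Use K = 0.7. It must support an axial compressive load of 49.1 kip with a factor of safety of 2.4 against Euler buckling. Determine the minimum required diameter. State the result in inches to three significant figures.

Required P_cr = n·P = 2.4 × 49.1 = 117.8 kip
L_e = K·L = 0.7 × 39.0 = 27.30 in
Required I = P_cr·L_e²/(π²E) = 1.178×10^5 × 27.30² / (π² × 1.40×10^7) = 0.6356 in⁴
Solid circle: I = πd⁴/64  ⇒  d = (64I/π)^(1/4) = (64×0.6356/π)^(1/4) = 1.90 in

d ≈ 1.90 in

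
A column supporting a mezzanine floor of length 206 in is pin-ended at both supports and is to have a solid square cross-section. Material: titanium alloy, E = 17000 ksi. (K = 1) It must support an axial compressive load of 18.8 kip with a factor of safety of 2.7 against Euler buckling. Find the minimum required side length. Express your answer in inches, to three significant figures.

Required P_cr = n·P = 2.7 × 18.8 = 50.76 kip
L_e = K·L = 1 × 206 = 206.0 in
Required I = P_cr·L_e²/(π²E) = 5.076×10^4 × 206.0² / (π² × 1.70×10^7) = 12.84 in⁴
Solid square: I = a⁴/12  ⇒  a = (12I)^(1/4) = (12×12.84)^(1/4) = 3.52 in

a ≈ 3.52 in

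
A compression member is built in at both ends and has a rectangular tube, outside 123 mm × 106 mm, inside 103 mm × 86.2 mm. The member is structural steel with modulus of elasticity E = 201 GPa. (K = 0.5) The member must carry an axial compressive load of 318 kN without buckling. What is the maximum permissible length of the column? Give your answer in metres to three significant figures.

Weak-axis I_min = (h_o·b_o³ − h_i·b_i³)/12 with b_o = 106, b_i = 86.20 mm (shorter outer/inner sides).
I_min = (123×106³ − 103.0×86.20³)/12 = 6.710×10^6 mm⁴
I = 6.710×10^-6 m⁴
At the buckling limit P_cr = P = 3.180×10^5 N
From P_cr = π²EI/(K·L)²:  L = (1/K)·√(π²EI/P_cr) = (1/0.5)·√(π²×2.01×10^11×6.710×10^-6/3.180×10^5)
L = 12.9 m

L_max ≈ 12.9 m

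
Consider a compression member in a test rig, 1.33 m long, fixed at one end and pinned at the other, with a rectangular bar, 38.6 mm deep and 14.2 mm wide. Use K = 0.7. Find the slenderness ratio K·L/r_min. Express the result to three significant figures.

Buckling occurs about the weak axis: I_min = h·b³/12 with b = 14.2 mm (the shorter side).
I_min = 38.6×14.2³/12 = 9.210×10^3 mm⁴
A = 548.1 mm²;  r_min = √(I/A) = √(9.210×10^3/548.1) = 4.099 mm
L_e = K·L = 0.7 × 1.33 m = 0.9310 m = 931.00 mm
λ = L_e / r_min = 931.00 / 4.099 = 227

λ ≈ 227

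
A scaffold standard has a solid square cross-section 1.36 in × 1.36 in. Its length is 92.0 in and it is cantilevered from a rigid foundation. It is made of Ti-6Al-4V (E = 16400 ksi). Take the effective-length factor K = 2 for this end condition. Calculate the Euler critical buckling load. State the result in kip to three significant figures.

I = a⁴/12 = 1.36⁴/12 = 0.2851 in⁴
Effective length L_e = K·L = 2 × 92.0 = 184.0 in
P_cr = π²EI / L_e² = π² × 16400×10³ × 0.2851 / 184.0² = 1.363×10^3 lb

P_cr ≈ 1.36 kip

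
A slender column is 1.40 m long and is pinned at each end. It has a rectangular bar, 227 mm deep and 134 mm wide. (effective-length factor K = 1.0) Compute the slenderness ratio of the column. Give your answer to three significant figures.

λ ≈ 36.2

For a rectangle r_min = b/√12 = 134/√12 = 38.68 mm
L_e = K·L = 1 × 1.40 m = 1.400 m = 1400.0 mm
λ = L_e / r_min = 1400.0 / 38.68 = 36.2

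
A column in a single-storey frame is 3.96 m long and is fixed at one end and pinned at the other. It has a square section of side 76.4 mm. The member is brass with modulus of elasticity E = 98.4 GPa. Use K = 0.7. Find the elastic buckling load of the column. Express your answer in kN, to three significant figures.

P_cr ≈ 359 kN

I = a⁴/12 = 76.4⁴/12 = 2.839×10^6 mm⁴
I = 2.839×10^6 mm⁴ = 2.839×10^-6 m⁴
Effective length L_e = K·L = 0.7 × 3.96 = 2.772 m
P_cr = π²EI / L_e² = π² × 98.4×10⁹ × 2.839×10^-6 / 2.772² = 3.588×10^5 N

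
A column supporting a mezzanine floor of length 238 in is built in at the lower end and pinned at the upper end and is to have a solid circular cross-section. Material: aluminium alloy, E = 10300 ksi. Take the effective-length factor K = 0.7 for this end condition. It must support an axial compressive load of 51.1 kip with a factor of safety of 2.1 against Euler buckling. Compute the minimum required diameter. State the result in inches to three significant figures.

Required P_cr = n·P = 2.1 × 51.1 = 107.3 kip
L_e = K·L = 0.7 × 238 = 166.6 in
Required I = P_cr·L_e²/(π²E) = 1.073×10^5 × 166.6² / (π² × 1.03×10^7) = 29.30 in⁴
Solid circle: I = πd⁴/64  ⇒  d = (64I/π)^(1/4) = (64×29.30/π)^(1/4) = 4.94 in

d ≈ 4.94 in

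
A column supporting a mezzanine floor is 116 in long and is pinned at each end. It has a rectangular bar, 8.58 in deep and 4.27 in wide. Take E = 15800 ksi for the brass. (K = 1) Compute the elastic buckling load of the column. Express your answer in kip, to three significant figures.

Buckling occurs about the weak axis: I_min = h·b³/12 with b = 4.27 in (the shorter side).
I_min = 8.58×4.27³/12 = 55.67 in⁴
Effective length L_e = K·L = 1 × 116 = 116.0 in
P_cr = π²EI / L_e² = π² × 15800×10³ × 55.67 / 116.0² = 6.451×10^5 lb

P_cr ≈ 645 kip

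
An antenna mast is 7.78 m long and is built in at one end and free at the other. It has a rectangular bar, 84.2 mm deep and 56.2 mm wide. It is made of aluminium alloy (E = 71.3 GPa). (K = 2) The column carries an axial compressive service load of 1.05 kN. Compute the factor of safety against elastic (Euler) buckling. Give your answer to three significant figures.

n ≈ 3.45

Buckling occurs about the weak axis: I_min = h·b³/12 with b = 56.2 mm (the shorter side).
I_min = 84.2×56.2³/12 = 1.245×10^6 mm⁴
I = 1.245×10^6 mm⁴ = 1.245×10^-6 m⁴
Effective length L_e = K·L = 2 × 7.78 = 15.56 m
P_cr = π²EI / L_e² = π² × 71.3×10⁹ × 1.245×10^-6 / 15.56² = 3.620×10^3 N
Factor of safety n = P_cr / P = 3.6200 / 1.05 = 3.45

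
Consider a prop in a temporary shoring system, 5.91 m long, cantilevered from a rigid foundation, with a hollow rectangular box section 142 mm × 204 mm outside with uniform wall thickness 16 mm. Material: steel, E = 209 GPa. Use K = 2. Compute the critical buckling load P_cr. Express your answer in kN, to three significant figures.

Inner dimensions: h_i = 204 − 2×16 = 172.0 mm, b_i = 142 − 2×16 = 110.0 mm
Weak-axis I_min = (h_o·b_o³ − h_i·b_i³)/12 with b_o = 142, b_i = 110.0 mm (shorter outer/inner sides).
I_min = (204×142³ − 172.0×110.0³)/12 = 2.960×10^7 mm⁴
I = 2.960×10^7 mm⁴ = 2.960×10^-5 m⁴
Effective length L_e = K·L = 2 × 5.91 = 11.82 m
P_cr = π²EI / L_e² = π² × 209×10⁹ × 2.960×10^-5 / 11.82² = 4.370×10^5 N

P_cr ≈ 437 kN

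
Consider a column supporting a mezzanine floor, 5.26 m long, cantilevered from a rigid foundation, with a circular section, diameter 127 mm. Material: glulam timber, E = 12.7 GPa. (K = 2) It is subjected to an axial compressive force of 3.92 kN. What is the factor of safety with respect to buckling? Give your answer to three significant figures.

I = πd⁴/64 = π×127⁴/64 = 1.277×10^7 mm⁴
I = 1.277×10^7 mm⁴ = 1.277×10^-5 m⁴
Effective length L_e = K·L = 2 × 5.26 = 10.52 m
P_cr = π²EI / L_e² = π² × 12.7×10⁹ × 1.277×10^-5 / 10.52² = 1.446×10^4 N
Factor of safety n = P_cr / P = 14.463 / 3.92 = 3.69

n ≈ 3.69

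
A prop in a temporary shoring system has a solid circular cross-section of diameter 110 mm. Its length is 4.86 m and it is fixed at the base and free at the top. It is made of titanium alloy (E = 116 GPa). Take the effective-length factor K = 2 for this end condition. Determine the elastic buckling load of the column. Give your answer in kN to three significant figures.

P_cr ≈ 87.1 kN

I = πd⁴/64 = π×110⁴/64 = 7.187×10^6 mm⁴
I = 7.187×10^6 mm⁴ = 7.187×10^-6 m⁴
Effective length L_e = K·L = 2 × 4.86 = 9.720 m
P_cr = π²EI / L_e² = π² × 116×10⁹ × 7.187×10^-6 / 9.720² = 8.709×10^4 N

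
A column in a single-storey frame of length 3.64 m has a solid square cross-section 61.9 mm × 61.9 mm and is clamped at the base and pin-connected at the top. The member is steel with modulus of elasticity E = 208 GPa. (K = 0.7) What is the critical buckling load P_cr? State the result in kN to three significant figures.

I = a⁴/12 = 61.9⁴/12 = 1.223×10^6 mm⁴
I = 1.223×10^6 mm⁴ = 1.223×10^-6 m⁴
Effective length L_e = K·L = 0.7 × 3.64 = 2.548 m
P_cr = π²EI / L_e² = π² × 208×10⁹ × 1.223×10^-6 / 2.548² = 3.869×10^5 N

P_cr ≈ 387 kN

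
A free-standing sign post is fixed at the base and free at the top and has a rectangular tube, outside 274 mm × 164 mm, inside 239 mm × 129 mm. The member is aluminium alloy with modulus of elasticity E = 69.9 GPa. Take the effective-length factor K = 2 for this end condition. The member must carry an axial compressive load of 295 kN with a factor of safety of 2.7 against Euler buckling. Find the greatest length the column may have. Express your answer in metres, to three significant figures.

L_max ≈ 3.54 m

Weak-axis I_min = (h_o·b_o³ − h_i·b_i³)/12 with b_o = 164, b_i = 129.0 mm (shorter outer/inner sides).
I_min = (274×164³ − 239.0×129.0³)/12 = 5.796×10^7 mm⁴
I = 5.796×10^-5 m⁴
Required critical load P_cr = n·P = 2.7 × 295 = 796.5 kN = 7.965×10^5 N
From P_cr = π²EI/(K·L)²:  L = (1/K)·√(π²EI/P_cr) = (1/2)·√(π²×6.99×10^10×5.796×10^-5/7.965×10^5)
L = 3.54 m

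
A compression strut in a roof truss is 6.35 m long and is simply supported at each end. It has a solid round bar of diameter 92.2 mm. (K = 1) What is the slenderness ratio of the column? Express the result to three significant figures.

λ ≈ 275

For a solid circle r = d/4 = 92.2/4 = 23.05 mm
L_e = K·L = 1 × 6.35 m = 6.350 m = 6350.0 mm
λ = L_e / r_min = 6350.0 / 23.05 = 275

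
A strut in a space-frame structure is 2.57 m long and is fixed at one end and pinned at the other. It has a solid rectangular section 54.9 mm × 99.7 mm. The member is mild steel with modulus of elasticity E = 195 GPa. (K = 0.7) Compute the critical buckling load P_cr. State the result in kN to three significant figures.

P_cr ≈ 818 kN

Buckling occurs about the weak axis: I_min = h·b³/12 with b = 54.9 mm (the shorter side).
I_min = 99.7×54.9³/12 = 1.375×10^6 mm⁴
I = 1.375×10^6 mm⁴ = 1.375×10^-6 m⁴
Effective length L_e = K·L = 0.7 × 2.57 = 1.799 m
P_cr = π²EI / L_e² = π² × 195×10⁹ × 1.375×10^-6 / 1.799² = 8.175×10^5 N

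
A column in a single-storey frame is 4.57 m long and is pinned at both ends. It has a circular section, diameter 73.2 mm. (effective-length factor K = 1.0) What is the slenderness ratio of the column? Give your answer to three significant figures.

For a solid circle r = d/4 = 73.2/4 = 18.30 mm
L_e = K·L = 1 × 4.57 m = 4.570 m = 4570.0 mm
λ = L_e / r_min = 4570.0 / 18.30 = 250

λ ≈ 250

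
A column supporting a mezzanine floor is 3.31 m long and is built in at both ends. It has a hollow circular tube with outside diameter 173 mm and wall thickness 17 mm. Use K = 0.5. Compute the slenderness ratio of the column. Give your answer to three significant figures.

λ ≈ 29.8

Inner diameter d_i = 173 − 2×17 = 139.0 mm
I = π(d_o⁴ − d_i⁴)/64 = π(173⁴ − 139.0⁴)/64 = 2.565×10^7 mm⁴
A = 8.332×10^3 mm²;  r_min = √(I/A) = √(2.565×10^7/8.332×10^3) = 55.48 mm
L_e = K·L = 0.5 × 3.31 m = 1.655 m = 1655.0 mm
λ = L_e / r_min = 1655.0 / 55.48 = 29.8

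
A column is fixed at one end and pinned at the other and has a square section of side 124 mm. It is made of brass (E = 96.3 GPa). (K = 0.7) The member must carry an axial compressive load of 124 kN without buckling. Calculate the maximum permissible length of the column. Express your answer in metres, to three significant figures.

L_max ≈ 17.6 m

I = a⁴/12 = 124⁴/12 = 1.970×10^7 mm⁴
I = 1.970×10^-5 m⁴
At the buckling limit P_cr = P = 1.240×10^5 N
From P_cr = π²EI/(K·L)²:  L = (1/K)·√(π²EI/P_cr) = (1/0.7)·√(π²×9.63×10^10×1.970×10^-5/1.240×10^5)
L = 17.6 m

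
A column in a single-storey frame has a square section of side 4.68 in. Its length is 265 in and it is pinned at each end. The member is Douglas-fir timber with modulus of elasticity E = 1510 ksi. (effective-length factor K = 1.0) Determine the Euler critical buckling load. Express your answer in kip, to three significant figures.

I = a⁴/12 = 4.68⁴/12 = 39.98 in⁴
Effective length L_e = K·L = 1 × 265 = 265.0 in
P_cr = π²EI / L_e² = π² × 1510×10³ × 39.98 / 265.0² = 8.484×10^3 lb

P_cr ≈ 8.48 kip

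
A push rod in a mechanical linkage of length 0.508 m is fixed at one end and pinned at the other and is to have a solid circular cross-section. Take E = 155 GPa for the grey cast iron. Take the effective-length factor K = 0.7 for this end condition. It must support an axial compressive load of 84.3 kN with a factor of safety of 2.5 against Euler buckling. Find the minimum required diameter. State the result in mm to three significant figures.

d ≈ 24.4 mm

Required P_cr = n·P = 2.5 × 84.3 = 210.8 kN
L_e = K·L = 0.7 × 0.508 = 0.3556 m
Required I = P_cr·L_e²/(π²E) = 2.107×10^5 × 0.3556² / (π² × 1.55×10^11) = 1.742×10^-8 m⁴
I_req = 1.742×10^4 mm⁴
Solid circle: I = πd⁴/64  ⇒  d = (64I/π)^(1/4) = (64×1.742×10^4/π)^(1/4) = 24.4 mm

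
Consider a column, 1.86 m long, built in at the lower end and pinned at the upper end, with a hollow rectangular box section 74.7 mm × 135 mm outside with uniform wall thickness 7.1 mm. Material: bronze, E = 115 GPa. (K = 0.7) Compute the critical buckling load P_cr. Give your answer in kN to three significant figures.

Inner dimensions: h_i = 135 − 2×7.1 = 120.8 mm, b_i = 74.7 − 2×7.1 = 60.50 mm
Weak-axis I_min = (h_o·b_o³ − h_i·b_i³)/12 with b_o = 74.7, b_i = 60.50 mm (shorter outer/inner sides).
I_min = (135×74.7³ − 120.8×60.50³)/12 = 2.460×10^6 mm⁴
I = 2.460×10^6 mm⁴ = 2.460×10^-6 m⁴
Effective length L_e = K·L = 0.7 × 1.86 = 1.302 m
P_cr = π²EI / L_e² = π² × 115×10⁹ × 2.460×10^-6 / 1.302² = 1.647×10^6 N

P_cr ≈ 1650 kN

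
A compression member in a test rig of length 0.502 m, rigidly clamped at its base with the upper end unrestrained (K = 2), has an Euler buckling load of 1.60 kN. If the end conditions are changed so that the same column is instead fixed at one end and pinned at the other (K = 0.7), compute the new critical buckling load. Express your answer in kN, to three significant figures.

P_cr ≈ 13.1 kN

P_cr ∝ 1/K², so P_cr,new = P_cr,old × (K_old/K_new)² = 1.60 × (2/0.7)²
= 1.60 × 8.163 = 13.1 kN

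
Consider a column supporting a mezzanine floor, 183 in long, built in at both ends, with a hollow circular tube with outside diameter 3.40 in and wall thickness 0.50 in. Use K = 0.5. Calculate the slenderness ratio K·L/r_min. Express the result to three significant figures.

λ ≈ 87.9

Inner diameter d_i = 3.40 − 2×0.50 = 2.400 in
I = π(d_o⁴ − d_i⁴)/64 = π(3.40⁴ − 2.400⁴)/64 = 4.931 in⁴
A = 4.555 in²;  r_min = √(I/A) = √(4.931/4.555) = 1.040 in
L_e = K·L = 0.5 × 183 = 91.50 in
λ = L_e / r_min = 91.500 / 1.040 = 87.9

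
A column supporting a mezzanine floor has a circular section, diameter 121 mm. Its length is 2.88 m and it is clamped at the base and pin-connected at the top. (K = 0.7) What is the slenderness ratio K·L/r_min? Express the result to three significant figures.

λ ≈ 66.6

I = πd⁴/64 = π×121⁴/64 = 1.052×10^7 mm⁴
A = 1.150×10^4 mm²;  r_min = √(I/A) = √(1.052×10^7/1.150×10^4) = 30.25 mm
L_e = K·L = 0.7 × 2.88 m = 2.016 m = 2016.0 mm
λ = L_e / r_min = 2016.0 / 30.25 = 66.6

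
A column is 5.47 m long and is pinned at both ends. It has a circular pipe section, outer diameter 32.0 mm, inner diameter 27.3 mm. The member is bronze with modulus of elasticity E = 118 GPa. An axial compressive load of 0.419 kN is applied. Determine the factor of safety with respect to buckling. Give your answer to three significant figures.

n ≈ 2.25

d_o = 32.0 mm, d_i = 27.3 mm
I = π(d_o⁴ − d_i⁴)/64 = π(32.0⁴ − 27.30⁴)/64 = 2.421×10^4 mm⁴
I = 2.421×10^4 mm⁴ = 2.421×10^-8 m⁴
Effective length L_e = K·L = 1 × 5.47 = 5.470 m
P_cr = π²EI / L_e² = π² × 118×10⁹ × 2.421×10^-8 / 5.470² = 942.2 N
Factor of safety n = P_cr / P = 0.94217 / 0.419 = 2.25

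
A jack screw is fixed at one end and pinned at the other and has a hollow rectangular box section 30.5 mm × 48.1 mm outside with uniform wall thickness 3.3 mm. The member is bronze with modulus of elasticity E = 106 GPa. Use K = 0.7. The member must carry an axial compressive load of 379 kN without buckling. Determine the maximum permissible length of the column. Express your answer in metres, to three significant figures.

Inner dimensions: h_i = 48.1 − 2×3.3 = 41.50 mm, b_i = 30.5 − 2×3.3 = 23.90 mm
Weak-axis I_min = (h_o·b_o³ − h_i·b_i³)/12 with b_o = 30.5, b_i = 23.90 mm (shorter outer/inner sides).
I_min = (48.1×30.5³ − 41.50×23.90³)/12 = 6.651×10^4 mm⁴
I = 6.651×10^-8 m⁴
At the buckling limit P_cr = P = 3.790×10^5 N
From P_cr = π²EI/(K·L)²:  L = (1/K)·√(π²EI/P_cr) = (1/0.7)·√(π²×1.06×10^11×6.651×10^-8/3.790×10^5)
L = 0.612 m

L_max ≈ 0.612 m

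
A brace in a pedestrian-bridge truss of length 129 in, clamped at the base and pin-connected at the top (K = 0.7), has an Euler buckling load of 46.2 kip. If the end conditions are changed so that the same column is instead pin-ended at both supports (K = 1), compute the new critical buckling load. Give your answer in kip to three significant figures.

P_cr ≈ 22.6 kip

P_cr ∝ 1/K², so P_cr,new = P_cr,old × (K_old/K_new)² = 46.2 × (0.7/1)²
= 46.2 × 0.4900 = 22.6 kip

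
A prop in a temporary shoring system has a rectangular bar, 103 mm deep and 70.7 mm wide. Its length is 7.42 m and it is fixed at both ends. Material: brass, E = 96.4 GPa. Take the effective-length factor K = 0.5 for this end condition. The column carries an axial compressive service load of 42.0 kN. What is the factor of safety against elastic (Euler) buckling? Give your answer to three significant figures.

Buckling occurs about the weak axis: I_min = h·b³/12 with b = 70.7 mm (the shorter side).
I_min = 103×70.7³/12 = 3.033×10^6 mm⁴
I = 3.033×10^6 mm⁴ = 3.033×10^-6 m⁴
Effective length L_e = K·L = 0.5 × 7.42 = 3.710 m
P_cr = π²EI / L_e² = π² × 96.4×10⁹ × 3.033×10^-6 / 3.710² = 2.097×10^5 N
Factor of safety n = P_cr / P = 209.67 / 42.0 = 4.99

n ≈ 4.99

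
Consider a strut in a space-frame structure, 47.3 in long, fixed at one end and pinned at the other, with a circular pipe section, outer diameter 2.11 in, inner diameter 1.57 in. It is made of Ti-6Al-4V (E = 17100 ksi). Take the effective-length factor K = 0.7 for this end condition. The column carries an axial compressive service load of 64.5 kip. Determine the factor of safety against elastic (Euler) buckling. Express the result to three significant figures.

n ≈ 1.61

d_o = 2.11 in, d_i = 1.57 in
I = π(d_o⁴ − d_i⁴)/64 = π(2.11⁴ − 1.570⁴)/64 = 0.6747 in⁴
Effective length L_e = K·L = 0.7 × 47.3 = 33.11 in
P_cr = π²EI / L_e² = π² × 17100×10³ × 0.6747 / 33.11² = 1.039×10^5 lb
Factor of safety n = P_cr / P = 103.87 / 64.5 = 1.61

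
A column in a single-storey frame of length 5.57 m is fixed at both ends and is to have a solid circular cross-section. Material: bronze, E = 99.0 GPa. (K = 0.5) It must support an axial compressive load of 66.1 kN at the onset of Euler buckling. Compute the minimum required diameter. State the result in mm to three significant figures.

d ≈ 57.2 mm

L_e = K·L = 0.5 × 5.57 = 2.785 m
Required I = P_cr·L_e²/(π²E) = 6.610×10^4 × 2.785² / (π² × 9.90×10^10) = 5.247×10^-7 m⁴
I_req = 5.247×10^5 mm⁴
Solid circle: I = πd⁴/64  ⇒  d = (64I/π)^(1/4) = (64×5.247×10^5/π)^(1/4) = 57.2 mm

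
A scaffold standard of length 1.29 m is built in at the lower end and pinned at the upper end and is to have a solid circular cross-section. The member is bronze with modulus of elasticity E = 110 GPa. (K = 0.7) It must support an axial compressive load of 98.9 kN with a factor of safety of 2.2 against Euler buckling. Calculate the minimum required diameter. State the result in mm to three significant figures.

Required P_cr = n·P = 2.2 × 98.9 = 217.6 kN
L_e = K·L = 0.7 × 1.29 = 0.9030 m
Required I = P_cr·L_e²/(π²E) = 2.176×10^5 × 0.9030² / (π² × 1.10×10^11) = 1.634×10^-7 m⁴
I_req = 1.634×10^5 mm⁴
Solid circle: I = πd⁴/64  ⇒  d = (64I/π)^(1/4) = (64×1.634×10^5/π)^(1/4) = 42.7 mm

d ≈ 42.7 mm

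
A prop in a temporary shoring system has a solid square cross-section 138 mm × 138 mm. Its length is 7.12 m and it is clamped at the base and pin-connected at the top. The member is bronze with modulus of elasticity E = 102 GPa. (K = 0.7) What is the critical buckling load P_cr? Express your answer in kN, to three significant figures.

P_cr ≈ 1220 kN

I = a⁴/12 = 138⁴/12 = 3.022×10^7 mm⁴
I = 3.022×10^7 mm⁴ = 3.022×10^-5 m⁴
Effective length L_e = K·L = 0.7 × 7.12 = 4.984 m
P_cr = π²EI / L_e² = π² × 102×10⁹ × 3.022×10^-5 / 4.984² = 1.225×10^6 N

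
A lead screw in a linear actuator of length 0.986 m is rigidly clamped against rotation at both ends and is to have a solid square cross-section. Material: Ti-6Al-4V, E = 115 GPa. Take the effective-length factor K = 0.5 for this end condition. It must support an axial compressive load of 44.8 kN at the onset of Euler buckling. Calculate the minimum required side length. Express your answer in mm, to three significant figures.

a ≈ 18.4 mm

L_e = K·L = 0.5 × 0.986 = 0.4930 m
Required I = P_cr·L_e²/(π²E) = 4.480×10^4 × 0.4930² / (π² × 1.15×10^11) = 9.593×10^-9 m⁴
I_req = 9.593×10^3 mm⁴
Solid square: I = a⁴/12  ⇒  a = (12I)^(1/4) = (12×9.593×10^3)^(1/4) = 18.4 mm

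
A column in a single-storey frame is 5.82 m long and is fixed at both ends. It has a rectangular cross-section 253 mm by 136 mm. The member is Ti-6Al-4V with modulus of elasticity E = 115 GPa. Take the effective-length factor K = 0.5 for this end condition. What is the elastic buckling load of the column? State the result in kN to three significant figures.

P_cr ≈ 7110 kN

Buckling occurs about the weak axis: I_min = h·b³/12 with b = 136 mm (the shorter side).
I_min = 253×136³/12 = 5.303×10^7 mm⁴
I = 5.303×10^7 mm⁴ = 5.303×10^-5 m⁴
Effective length L_e = K·L = 0.5 × 5.82 = 2.910 m
P_cr = π²EI / L_e² = π² × 115×10⁹ × 5.303×10^-5 / 2.910² = 7.108×10^6 N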